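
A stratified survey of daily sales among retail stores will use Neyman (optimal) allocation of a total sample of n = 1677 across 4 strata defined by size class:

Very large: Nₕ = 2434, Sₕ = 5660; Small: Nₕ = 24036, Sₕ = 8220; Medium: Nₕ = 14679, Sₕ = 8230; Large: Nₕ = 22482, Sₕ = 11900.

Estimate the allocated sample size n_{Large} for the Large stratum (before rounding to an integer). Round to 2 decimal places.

Neyman allocation: nₕ = n·NₕSₕ / Σⱼ NⱼSⱼ.
Σ NⱼSⱼ = 2434·5660 + 24036·8220 + 14679·8230 + 22482·11900 = 5.9969633 × 10^8.
n_{Large} = 1677·22482·11900 / (5.9969633 × 10^8) = 748.14.

748.14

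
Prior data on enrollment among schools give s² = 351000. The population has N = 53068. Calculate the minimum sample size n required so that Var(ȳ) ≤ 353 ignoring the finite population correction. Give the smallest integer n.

995

Without fpc, n₀ = s²/D = 351000/353 = 994.3343.
Rounding up, n = 995.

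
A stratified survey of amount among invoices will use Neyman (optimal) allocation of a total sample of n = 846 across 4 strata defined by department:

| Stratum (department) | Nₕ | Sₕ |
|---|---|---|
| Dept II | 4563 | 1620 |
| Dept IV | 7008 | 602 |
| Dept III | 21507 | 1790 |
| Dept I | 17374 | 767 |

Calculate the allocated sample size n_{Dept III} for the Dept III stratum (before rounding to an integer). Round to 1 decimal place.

Neyman allocation: nₕ = n·NₕSₕ / Σⱼ NⱼSⱼ.
Σ NⱼSⱼ = 4563·1620 + 7008·602 + 21507·1790 + 17374·767 = 6.3434264 × 10^7.
n_{Dept III} = 846·21507·1790 / (6.3434264 × 10^7) = 513.4.

513.4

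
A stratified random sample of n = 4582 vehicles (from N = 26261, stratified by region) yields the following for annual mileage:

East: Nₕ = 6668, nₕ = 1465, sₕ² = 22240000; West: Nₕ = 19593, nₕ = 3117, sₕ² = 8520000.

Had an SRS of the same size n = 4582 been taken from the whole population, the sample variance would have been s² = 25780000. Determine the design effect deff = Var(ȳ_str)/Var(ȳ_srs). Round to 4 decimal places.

Var(ȳ_str) = Σ Wₕ²(1−fₕ)sₕ²/nₕ with Wₕ = Nₕ/26261:
  East: (6668/26261)²·(1−1465/6668)·22240000/1465 = 763.70222
  West: (19593/26261)²·(1−3117/19593)·8520000/3117 = 1279.4785
  → Var(ȳ_str) = 2043.1807.
Var(ȳ_srs) = (1 − 4582/26261)·25780000/4582 = 4644.6802.
deff = 2043.1807 / 4644.6802 = 0.4399.

0.4399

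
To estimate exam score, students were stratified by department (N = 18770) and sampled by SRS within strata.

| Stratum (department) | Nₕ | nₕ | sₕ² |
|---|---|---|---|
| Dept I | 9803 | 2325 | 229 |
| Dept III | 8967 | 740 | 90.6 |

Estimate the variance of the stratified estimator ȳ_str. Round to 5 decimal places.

Var(ȳ_str) = Σₕ Wₕ²(1 − fₕ)sₕ²/nₕ with Wₕ = Nₕ/N, N = 18770.
Dept I: Wₕ = 0.52226958; term = 0.52226958²·(1 − 0.23717229)·229/2325 = 0.020494081.
Dept III: Wₕ = 0.47773042; term = 0.47773042²·(1 − 0.08252481)·90.6/740 = 0.025636374.
Sum = 0.046130455.

0.04613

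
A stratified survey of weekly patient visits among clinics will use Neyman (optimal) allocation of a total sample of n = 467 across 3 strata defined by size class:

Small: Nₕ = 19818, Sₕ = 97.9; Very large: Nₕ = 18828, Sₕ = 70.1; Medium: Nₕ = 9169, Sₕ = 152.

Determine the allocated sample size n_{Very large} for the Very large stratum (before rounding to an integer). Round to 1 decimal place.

Neyman allocation: nₕ = n·NₕSₕ / Σⱼ NⱼSⱼ.
Σ NⱼSⱼ = 19818·97.9 + 18828·70.1 + 9169·152 = 4.653713 × 10^6.
n_{Very large} = 467·18828·70.1 / (4.653713 × 10^6) = 132.4.

132.4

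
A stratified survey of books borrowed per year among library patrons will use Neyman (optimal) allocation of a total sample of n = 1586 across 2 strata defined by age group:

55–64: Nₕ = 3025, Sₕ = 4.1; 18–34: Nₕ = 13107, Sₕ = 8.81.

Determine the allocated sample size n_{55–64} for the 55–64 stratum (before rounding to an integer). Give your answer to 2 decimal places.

Neyman allocation: nₕ = n·NₕSₕ / Σⱼ NⱼSⱼ.
Σ NⱼSⱼ = 3025·4.1 + 13107·8.81 = 127875.17.
n_{55–64} = 1586·3025·4.1 / 127875.17 = 153.82.

153.82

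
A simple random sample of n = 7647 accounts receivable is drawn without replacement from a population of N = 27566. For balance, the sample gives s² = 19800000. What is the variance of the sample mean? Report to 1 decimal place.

Under SRS without replacement, Var(ȳ) = (1 − f)·s²/n with f = n/N = 7647/27566 = 0.27740695.
Var(ȳ) = (1 − 0.27740695)·19800000/7647 = 0.72259305·2589.2507 = 1870.9745.

1871.0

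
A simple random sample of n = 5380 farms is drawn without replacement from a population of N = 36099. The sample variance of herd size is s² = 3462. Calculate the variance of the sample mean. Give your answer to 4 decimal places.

0.5476

Under SRS without replacement, Var(ȳ) = (1 − f)·s²/n with f = n/N = 5380/36099 = 0.14903460.
Var(ȳ) = (1 − 0.14903460)·3462/5380 = 0.85096540·0.64349442 = 0.54759149.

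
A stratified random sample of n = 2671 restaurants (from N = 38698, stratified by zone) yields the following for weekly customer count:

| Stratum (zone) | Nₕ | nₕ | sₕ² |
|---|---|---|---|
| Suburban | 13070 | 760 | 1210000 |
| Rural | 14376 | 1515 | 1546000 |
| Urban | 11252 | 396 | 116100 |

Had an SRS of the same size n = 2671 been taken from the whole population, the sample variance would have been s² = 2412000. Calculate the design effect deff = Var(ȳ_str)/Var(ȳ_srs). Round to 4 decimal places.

0.3818

Var(ȳ_str) = Σ Wₕ²(1−fₕ)sₕ²/nₕ with Wₕ = Nₕ/38698:
  Suburban: (13070/38698)²·(1−760/13070)·1210000/760 = 171.05209
  Rural: (14376/38698)²·(1−1515/14376)·1546000/1515 = 125.989
  Urban: (11252/38698)²·(1−396/11252)·116100/396 = 23.914403
  → Var(ȳ_str) = 320.95549.
Var(ȳ_srs) = (1 − 2671/38698)·2412000/2671 = 840.70377.
deff = 320.95549 / 840.70377 = 0.3818.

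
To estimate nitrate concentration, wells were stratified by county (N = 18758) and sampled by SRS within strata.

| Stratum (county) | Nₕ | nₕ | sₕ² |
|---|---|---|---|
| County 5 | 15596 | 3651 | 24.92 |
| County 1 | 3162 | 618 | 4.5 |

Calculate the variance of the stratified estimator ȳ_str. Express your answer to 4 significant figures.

Var(ȳ_str) = Σₕ Wₕ²(1 − fₕ)sₕ²/nₕ with Wₕ = Nₕ/N, N = 18758.
County 5: Wₕ = 0.83143192; term = 0.83143192²·(1 − 0.23409849)·24.92/3651 = 0.0036137868.
County 1: Wₕ = 0.16856808; term = 0.16856808²·(1 − 0.19544592)·4.5/618 = 1.6646769 × 10^-4.
Sum = 0.0037802545.

0.003780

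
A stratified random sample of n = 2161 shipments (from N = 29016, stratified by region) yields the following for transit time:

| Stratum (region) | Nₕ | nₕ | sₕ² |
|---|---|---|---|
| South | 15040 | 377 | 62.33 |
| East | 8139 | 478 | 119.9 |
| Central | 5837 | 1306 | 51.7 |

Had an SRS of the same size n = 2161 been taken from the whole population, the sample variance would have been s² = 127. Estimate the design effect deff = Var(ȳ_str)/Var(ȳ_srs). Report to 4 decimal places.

1.1606

Var(ȳ_str) = Σ Wₕ²(1−fₕ)sₕ²/nₕ with Wₕ = Nₕ/29016:
  South: (15040/29016)²·(1−377/15040)·62.33/377 = 0.043306328
  East: (8139/29016)²·(1−478/8139)·119.9/478 = 0.018576877
  Central: (5837/29016)²·(1−1306/5837)·51.7/1306 = 0.0012435293
  → Var(ȳ_str) = 0.063126734.
Var(ȳ_srs) = (1 − 2161/29016)·127/2161 = 0.054392193.
deff = 0.063126734 / 0.054392193 = 1.1606.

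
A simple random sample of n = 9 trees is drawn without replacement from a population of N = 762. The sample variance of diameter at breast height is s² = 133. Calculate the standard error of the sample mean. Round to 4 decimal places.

Under SRS without replacement, Var(ȳ) = (1 − f)·s²/n with f = n/N = 9/762 = 0.01181102.
Var(ȳ) = (1 − 0.01181102)·133/9 = 0.98818898·14.777778 = 14.603237.
SE(ȳ) = √(14.603237) = 3.8214.

3.8214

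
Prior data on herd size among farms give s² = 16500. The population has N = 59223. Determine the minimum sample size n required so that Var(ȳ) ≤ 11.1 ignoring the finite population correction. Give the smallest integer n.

1487

Without fpc, n₀ = s²/D = 16500/11.1 = 1486.4865.
Rounding up, n = 1487.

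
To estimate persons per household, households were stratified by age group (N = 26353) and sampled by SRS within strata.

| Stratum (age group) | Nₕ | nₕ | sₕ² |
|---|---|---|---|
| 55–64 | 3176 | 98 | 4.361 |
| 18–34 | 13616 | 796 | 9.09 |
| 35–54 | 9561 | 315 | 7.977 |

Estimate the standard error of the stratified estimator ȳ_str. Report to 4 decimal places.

Var(ȳ_str) = Σₕ Wₕ²(1 − fₕ)sₕ²/nₕ with Wₕ = Nₕ/N, N = 26353.
55–64: Wₕ = 0.12051759; term = 0.12051759²·(1 − 0.03085642)·4.361/98 = 6.2639603 × 10^-4.
18–34: Wₕ = 0.51667742; term = 0.51667742²·(1 − 0.05846063)·9.09/796 = 0.0028703064.
35–54: Wₕ = 0.36280499; term = 0.36280499²·(1 − 0.03294634)·7.977/315 = 0.0032234885.
Sum = 0.0067201909.
SE = √(0.0067201909) = 0.0820.

0.0820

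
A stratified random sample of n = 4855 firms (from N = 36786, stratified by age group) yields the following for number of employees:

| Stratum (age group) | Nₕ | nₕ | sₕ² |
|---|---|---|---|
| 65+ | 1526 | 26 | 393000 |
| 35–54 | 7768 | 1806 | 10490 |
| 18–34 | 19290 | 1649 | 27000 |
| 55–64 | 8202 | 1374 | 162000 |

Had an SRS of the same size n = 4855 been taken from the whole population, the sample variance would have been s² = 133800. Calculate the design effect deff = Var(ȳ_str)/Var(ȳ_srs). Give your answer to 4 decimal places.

Var(ȳ_str) = Σ Wₕ²(1−fₕ)sₕ²/nₕ with Wₕ = Nₕ/36786:
  65+: (1526/36786)²·(1−26/1526)·393000/26 = 25.568183
  35–54: (7768/36786)²·(1−1806/7768)·10490/1806 = 0.19878966
  18–34: (19290/36786)²·(1−1649/19290)·27000/1649 = 4.1174981
  55–64: (8202/36786)²·(1−1374/8202)·162000/1374 = 4.8795124
  → Var(ȳ_str) = 34.763983.
Var(ȳ_srs) = (1 − 4855/36786)·133800/4855 = 23.921964.
deff = 34.763983 / 23.921964 = 1.4532.

1.4532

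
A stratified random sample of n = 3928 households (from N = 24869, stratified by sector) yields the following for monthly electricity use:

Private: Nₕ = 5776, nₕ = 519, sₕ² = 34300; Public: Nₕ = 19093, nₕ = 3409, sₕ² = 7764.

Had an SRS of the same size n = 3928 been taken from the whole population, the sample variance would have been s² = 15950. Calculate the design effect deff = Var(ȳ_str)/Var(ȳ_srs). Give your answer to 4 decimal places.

1.2715

Var(ȳ_str) = Σ Wₕ²(1−fₕ)sₕ²/nₕ with Wₕ = Nₕ/24869:
  Private: (5776/24869)²·(1−519/5776)·34300/519 = 3.2447055
  Public: (19093/24869)²·(1−3409/19093)·7764/3409 = 1.1027394
  → Var(ȳ_str) = 4.3474449.
Var(ȳ_srs) = (1 − 3928/24869)·15950/3928 = 3.4192299.
deff = 4.3474449 / 3.4192299 = 1.2715.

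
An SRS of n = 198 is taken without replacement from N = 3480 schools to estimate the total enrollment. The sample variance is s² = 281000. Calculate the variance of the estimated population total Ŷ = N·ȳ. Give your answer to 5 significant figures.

1.6209 × 10^10

Var(Ŷ) = N²·Var(ȳ) = N²·(1 − n/N)·s²/n.
f = 198/3480 = 0.05689655; Var(ȳ) = 0.94310345·281000/198 = 1338.4448.
Var(Ŷ) = 3480² · 1338.4448 = 1.6209102 × 10^10.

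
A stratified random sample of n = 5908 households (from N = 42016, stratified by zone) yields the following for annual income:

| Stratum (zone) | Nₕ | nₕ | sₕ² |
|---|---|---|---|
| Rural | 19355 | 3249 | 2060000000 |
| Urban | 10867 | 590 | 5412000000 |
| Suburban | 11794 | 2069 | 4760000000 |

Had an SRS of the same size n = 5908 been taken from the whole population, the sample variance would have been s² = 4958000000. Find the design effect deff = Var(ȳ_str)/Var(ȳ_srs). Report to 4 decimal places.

1.1671

Var(ȳ_str) = Σ Wₕ²(1−fₕ)sₕ²/nₕ with Wₕ = Nₕ/42016:
  Rural: (19355/42016)²·(1−3249/19355)·2060000000/3249 = 111961.57
  Urban: (10867/42016)²·(1−590/10867)·5412000000/590 = 580299.76
  Suburban: (11794/42016)²·(1−2069/11794)·4760000000/2069 = 149474.73
  → Var(ȳ_str) = 841736.06.
Var(ȳ_srs) = (1 − 5908/42016)·4958000000/5908 = 721198.42.
deff = 841736.06 / 721198.42 = 1.1671.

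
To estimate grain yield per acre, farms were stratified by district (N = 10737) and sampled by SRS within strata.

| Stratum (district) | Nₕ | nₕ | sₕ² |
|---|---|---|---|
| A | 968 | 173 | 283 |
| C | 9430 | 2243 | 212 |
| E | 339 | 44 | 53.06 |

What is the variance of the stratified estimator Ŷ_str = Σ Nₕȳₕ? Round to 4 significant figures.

7.785 × 10^6

Var(Ŷ_str) = Σₕ Nₕ²(1 − fₕ)sₕ²/nₕ.
A: 968²·(1 − 173/968)·283/173 = 1.2588756 × 10^6.
C: 9430²·(1 − 2243/9430)·212/2243 = 6.4056901 × 10^6.
E: 339²·(1 − 44/339)·53.06/44 = 120596.94.
Sum = 7.7851626 × 10^6.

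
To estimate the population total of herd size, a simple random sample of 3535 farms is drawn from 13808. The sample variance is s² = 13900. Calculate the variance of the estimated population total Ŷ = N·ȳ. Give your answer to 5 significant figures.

5.5777 × 10^8

Var(Ŷ) = N²·Var(ȳ) = N²·(1 − n/N)·s²/n.
f = 3535/13808 = 0.25601101; Var(ȳ) = 0.74398899·13900/3535 = 2.9254447.
Var(Ŷ) = 13808² · 2.9254447 = 5.5776781 × 10^8.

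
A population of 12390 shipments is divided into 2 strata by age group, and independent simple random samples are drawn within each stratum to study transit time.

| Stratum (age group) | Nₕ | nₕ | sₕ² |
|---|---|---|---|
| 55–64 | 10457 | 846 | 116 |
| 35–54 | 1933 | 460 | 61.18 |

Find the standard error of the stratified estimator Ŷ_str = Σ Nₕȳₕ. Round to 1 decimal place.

3762.9

Var(Ŷ_str) = Σₕ Nₕ²(1 − fₕ)sₕ²/nₕ.
55–64: 10457²·(1 − 846/10457)·116/846 = 1.3780447 × 10^7.
35–54: 1933²·(1 − 460/1933)·61.18/460 = 378692.1.
Sum = 1.4159139 × 10^7.
SE = √(1.4159139 × 10^7) = 3762.9.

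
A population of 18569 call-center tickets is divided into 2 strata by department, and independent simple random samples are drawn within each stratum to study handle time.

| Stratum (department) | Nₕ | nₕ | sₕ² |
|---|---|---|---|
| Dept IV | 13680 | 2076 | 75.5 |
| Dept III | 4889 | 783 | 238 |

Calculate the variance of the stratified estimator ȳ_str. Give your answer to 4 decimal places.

Var(ȳ_str) = Σₕ Wₕ²(1 − fₕ)sₕ²/nₕ with Wₕ = Nₕ/N, N = 18569.
Dept IV: Wₕ = 0.73671172; term = 0.73671172²·(1 − 0.15175439)·75.5/2076 = 0.01674312.
Dept III: Wₕ = 0.26328828; term = 0.26328828²·(1 − 0.16015545)·238/783 = 0.017696083.
Sum = 0.034439203.

0.0344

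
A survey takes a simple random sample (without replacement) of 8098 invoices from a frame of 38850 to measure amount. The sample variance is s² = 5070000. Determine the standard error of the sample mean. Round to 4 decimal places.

22.2616

Under SRS without replacement, Var(ȳ) = (1 − f)·s²/n with f = n/N = 8098/38850 = 0.20844273.
Var(ȳ) = (1 − 0.20844273)·5070000/8098 = 0.79155727·626.08051 = 495.57858.
SE(ȳ) = √(495.57858) = 22.2616.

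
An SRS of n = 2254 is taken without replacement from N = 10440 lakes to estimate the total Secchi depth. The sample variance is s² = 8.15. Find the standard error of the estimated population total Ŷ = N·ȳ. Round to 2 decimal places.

Var(Ŷ) = N²·Var(ȳ) = N²·(1 − n/N)·s²/n.
f = 2254/10440 = 0.21590038; Var(ȳ) = 0.78409962·8.15/2254 = 0.0028351428.
Var(Ŷ) = 10440² · 0.0028351428 = 309012.42.
SE(Ŷ) = √(309012.42) = 555.89.

555.89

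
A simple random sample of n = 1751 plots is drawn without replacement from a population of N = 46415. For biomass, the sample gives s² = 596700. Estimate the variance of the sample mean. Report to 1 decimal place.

Under SRS without replacement, Var(ȳ) = (1 − f)·s²/n with f = n/N = 1751/46415 = 0.03772487.
Var(ȳ) = (1 − 0.03772487)·596700/1751 = 0.96227513·340.7767 = 327.92094.

327.9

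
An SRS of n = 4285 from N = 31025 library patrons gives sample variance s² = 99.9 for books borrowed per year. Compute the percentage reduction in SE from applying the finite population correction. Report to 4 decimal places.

7.1622

f = n/N = 4285/31025 = 0.13811442.
SE_no-fpc = √(s²/n) = 0.15268885; SE_fpc = √((1−f)s²/n) = 0.14175296.
Ratio = √(1−f) = 0.92837793. Reduction = 100·(1 − 0.92837793) = 7.1622%.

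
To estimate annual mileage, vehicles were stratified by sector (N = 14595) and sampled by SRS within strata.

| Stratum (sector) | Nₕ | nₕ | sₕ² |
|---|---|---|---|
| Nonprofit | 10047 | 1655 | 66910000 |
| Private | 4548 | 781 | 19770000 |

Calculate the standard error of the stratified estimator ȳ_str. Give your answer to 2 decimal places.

134.31

Var(ȳ_str) = Σₕ Wₕ²(1 − fₕ)sₕ²/nₕ with Wₕ = Nₕ/N, N = 14595.
Nonprofit: Wₕ = 0.68838643; term = 0.68838643²·(1 − 0.16472579)·66910000/1655 = 16002.459.
Private: Wₕ = 0.31161357; term = 0.31161357²·(1 − 0.17172383)·19770000/781 = 2035.9331.
Sum = 18038.392.
SE = √(18038.392) = 134.31.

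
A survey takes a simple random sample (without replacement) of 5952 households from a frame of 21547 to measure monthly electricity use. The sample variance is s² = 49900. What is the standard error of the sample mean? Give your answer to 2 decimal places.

2.46

Under SRS without replacement, Var(ȳ) = (1 − f)·s²/n with f = n/N = 5952/21547 = 0.27623335.
Var(ȳ) = (1 − 0.27623335)·49900/5952 = 0.72376665·8.3837366 = 6.0678689.
SE(ȳ) = √(6.0678689) = 2.46.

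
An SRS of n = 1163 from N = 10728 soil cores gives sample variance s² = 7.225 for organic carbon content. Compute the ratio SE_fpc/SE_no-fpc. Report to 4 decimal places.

0.9442

f = n/N = 1163/10728 = 0.10840790.
SE_no-fpc = √(s²/n) = 0.078818664; SE_fpc = √((1−f)s²/n) = 0.074423857.
Ratio = √(1−f) = 0.94424155.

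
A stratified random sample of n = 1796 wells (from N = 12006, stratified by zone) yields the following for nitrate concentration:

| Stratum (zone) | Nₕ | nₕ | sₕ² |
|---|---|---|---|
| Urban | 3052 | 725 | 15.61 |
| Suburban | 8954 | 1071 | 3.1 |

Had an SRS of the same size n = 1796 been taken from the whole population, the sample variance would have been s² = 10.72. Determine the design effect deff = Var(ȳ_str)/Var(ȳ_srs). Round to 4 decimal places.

0.4882

Var(ȳ_str) = Σ Wₕ²(1−fₕ)sₕ²/nₕ with Wₕ = Nₕ/12006:
  Urban: (3052/12006)²·(1−725/3052)·15.61/725 = 0.0010608382
  Suburban: (8954/12006)²·(1−1071/8954)·3.1/1071 = 0.001417373
  → Var(ȳ_str) = 0.0024782112.
Var(ȳ_srs) = (1 − 1796/12006)·10.72/1796 = 0.0050759327.
deff = 0.0024782112 / 0.0050759327 = 0.4882.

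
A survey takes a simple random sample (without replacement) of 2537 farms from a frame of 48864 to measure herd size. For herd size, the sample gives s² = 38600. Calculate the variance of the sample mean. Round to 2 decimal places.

Under SRS without replacement, Var(ȳ) = (1 − f)·s²/n with f = n/N = 2537/48864 = 0.05191961.
Var(ȳ) = (1 − 0.05191961)·38600/2537 = 0.94808039·15.214821 = 14.424873.

14.42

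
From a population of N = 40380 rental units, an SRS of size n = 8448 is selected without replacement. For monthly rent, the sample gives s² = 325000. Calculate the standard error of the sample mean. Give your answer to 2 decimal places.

Under SRS without replacement, Var(ȳ) = (1 − f)·s²/n with f = n/N = 8448/40380 = 0.20921248.
Var(ȳ) = (1 − 0.20921248)·325000/8448 = 0.79078752·38.470644 = 30.422105.
SE(ȳ) = √(30.422105) = 5.52.

5.52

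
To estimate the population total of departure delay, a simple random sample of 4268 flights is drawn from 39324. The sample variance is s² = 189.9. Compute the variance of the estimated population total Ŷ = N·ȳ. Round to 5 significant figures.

6.1337 × 10^7

Var(Ŷ) = N²·Var(ȳ) = N²·(1 − n/N)·s²/n.
f = 4268/39324 = 0.10853423; Var(ȳ) = 0.89146577·189.9/4268 = 0.039664796.
Var(Ŷ) = 39324² · 0.039664796 = 6.1336727 × 10^7.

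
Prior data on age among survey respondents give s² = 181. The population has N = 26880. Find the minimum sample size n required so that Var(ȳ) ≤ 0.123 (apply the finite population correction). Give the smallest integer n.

Without fpc, n₀ = s²/D = 181/0.123 = 1471.5447.
With fpc, (1 − n/N)·s²/n ≤ D requires n ≥ n₀/(1 + n₀/N) = 1471.5447/(1 + 1471.5447/26880) = 1395.1664.
Rounding up, n = 1396.

1396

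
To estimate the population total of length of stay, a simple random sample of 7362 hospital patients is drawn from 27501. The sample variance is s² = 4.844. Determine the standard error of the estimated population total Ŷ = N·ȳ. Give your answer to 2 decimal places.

Var(Ŷ) = N²·Var(ȳ) = N²·(1 − n/N)·s²/n.
f = 7362/27501 = 0.26769936; Var(ȳ) = 0.73230064·4.844/7362 = 4.8183433 × 10^-4.
Var(Ŷ) = 27501² · (4.8183433 × 10^-4) = 364413.71.
SE(Ŷ) = √(364413.71) = 603.67.

603.67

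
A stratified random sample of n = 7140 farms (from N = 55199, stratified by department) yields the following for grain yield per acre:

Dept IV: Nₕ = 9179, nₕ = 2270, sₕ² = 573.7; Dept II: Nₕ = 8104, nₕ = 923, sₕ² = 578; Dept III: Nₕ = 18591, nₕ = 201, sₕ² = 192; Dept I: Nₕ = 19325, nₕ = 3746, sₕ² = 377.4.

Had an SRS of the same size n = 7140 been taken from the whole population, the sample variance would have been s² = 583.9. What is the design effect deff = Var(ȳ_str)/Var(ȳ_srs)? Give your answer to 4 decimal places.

1.8870

Var(ȳ_str) = Σ Wₕ²(1−fₕ)sₕ²/nₕ with Wₕ = Nₕ/55199:
  Dept IV: (9179/55199)²·(1−2270/9179)·573.7/2270 = 0.0052602591
  Dept II: (8104/55199)²·(1−923/8104)·578/923 = 0.011960465
  Dept III: (18591/55199)²·(1−201/18591)·192/201 = 0.10718333
  Dept I: (19325/55199)²·(1−3746/19325)·377.4/3746 = 0.0099547597
  → Var(ȳ_str) = 0.13435881.
Var(ȳ_srs) = (1 − 7140/55199)·583.9/7140 = 0.071200621.
deff = 0.13435881 / 0.071200621 = 1.8870.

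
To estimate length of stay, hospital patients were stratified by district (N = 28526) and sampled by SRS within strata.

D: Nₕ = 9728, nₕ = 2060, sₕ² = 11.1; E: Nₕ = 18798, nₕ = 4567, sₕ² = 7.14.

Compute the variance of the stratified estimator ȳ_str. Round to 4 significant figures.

Var(ȳ_str) = Σₕ Wₕ²(1 − fₕ)sₕ²/nₕ with Wₕ = Nₕ/N, N = 28526.
D: Wₕ = 0.34102223; term = 0.34102223²·(1 − 0.21175987)·11.1/2060 = 4.9394622 × 10^-4.
E: Wₕ = 0.65897777; term = 0.65897777²·(1 − 0.24295138)·7.14/4567 = 5.1396377 × 10^-4.
Sum = 0.00100791.

0.001008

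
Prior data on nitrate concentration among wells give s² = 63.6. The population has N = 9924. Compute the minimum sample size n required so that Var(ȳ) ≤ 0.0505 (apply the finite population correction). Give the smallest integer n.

Without fpc, n₀ = s²/D = 63.6/0.0505 = 1259.4059.
With fpc, (1 − n/N)·s²/n ≤ D requires n ≥ n₀/(1 + n₀/N) = 1259.4059/(1 + 1259.4059/9924) = 1117.5794.
Rounding up, n = 1118.

1118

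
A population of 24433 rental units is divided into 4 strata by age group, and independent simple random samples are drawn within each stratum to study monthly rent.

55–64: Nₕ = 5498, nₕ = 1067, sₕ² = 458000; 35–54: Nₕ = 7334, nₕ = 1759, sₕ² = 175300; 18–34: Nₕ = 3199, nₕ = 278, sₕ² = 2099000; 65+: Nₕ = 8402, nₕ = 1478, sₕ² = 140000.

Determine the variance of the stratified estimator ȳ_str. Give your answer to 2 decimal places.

151.76

Var(ȳ_str) = Σₕ Wₕ²(1 − fₕ)sₕ²/nₕ with Wₕ = Nₕ/N, N = 24433.
55–64: Wₕ = 0.22502353; term = 0.22502353²·(1 − 0.19407057)·458000/1067 = 17.516767.
35–54: Wₕ = 0.30016781; term = 0.30016781²·(1 − 0.23984183)·175300/1759 = 6.8257168.
18–34: Wₕ = 0.13092948; term = 0.13092948²·(1 − 0.08690216)·2099000/278 = 118.18432.
65+: Wₕ = 0.34387918; term = 0.34387918²·(1 − 0.17591050)·140000/1478 = 9.2308086.
Sum = 151.75761.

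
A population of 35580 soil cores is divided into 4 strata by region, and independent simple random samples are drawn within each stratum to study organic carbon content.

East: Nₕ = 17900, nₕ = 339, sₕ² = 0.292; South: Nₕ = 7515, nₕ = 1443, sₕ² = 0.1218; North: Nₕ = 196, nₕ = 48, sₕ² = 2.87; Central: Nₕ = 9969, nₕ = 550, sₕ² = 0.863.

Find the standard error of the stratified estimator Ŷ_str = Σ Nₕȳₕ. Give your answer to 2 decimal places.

650.91

Var(Ŷ_str) = Σₕ Nₕ²(1 − fₕ)sₕ²/nₕ.
East: 17900²·(1 − 339/17900)·0.292/339 = 270760.57.
South: 7515²·(1 − 1443/7515)·0.1218/1443 = 3851.6047.
North: 196²·(1 − 48/196)·2.87/48 = 1734.4367.
Central: 9969²·(1 − 550/9969)·0.863/550 = 147334.52.
Sum = 423681.13.
SE = √(423681.13) = 650.91.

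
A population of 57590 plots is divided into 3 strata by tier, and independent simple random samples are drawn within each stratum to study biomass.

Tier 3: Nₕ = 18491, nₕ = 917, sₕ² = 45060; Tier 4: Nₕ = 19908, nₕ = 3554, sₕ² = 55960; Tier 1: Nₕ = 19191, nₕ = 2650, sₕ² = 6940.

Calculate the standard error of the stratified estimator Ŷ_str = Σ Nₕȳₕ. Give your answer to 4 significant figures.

Var(Ŷ_str) = Σₕ Nₕ²(1 − fₕ)sₕ²/nₕ.
Tier 3: 18491²·(1 − 917/18491)·45060/917 = 1.5968086 × 10^10.
Tier 4: 19908²·(1 − 3554/19908)·55960/3554 = 5.1263931 × 10^9.
Tier 1: 19191²·(1 − 2650/19191)·6940/2650 = 8.3132906 × 10^8.
Sum = 2.1925808 × 10^10.
SE = √(2.1925808 × 10^10) = 148100.

148100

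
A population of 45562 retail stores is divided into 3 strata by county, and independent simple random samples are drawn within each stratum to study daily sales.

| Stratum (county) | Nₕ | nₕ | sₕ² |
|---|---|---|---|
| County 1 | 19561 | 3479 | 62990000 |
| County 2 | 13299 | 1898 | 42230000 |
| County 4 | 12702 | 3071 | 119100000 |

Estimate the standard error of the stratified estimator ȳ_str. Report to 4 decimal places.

81.5738

Var(ȳ_str) = Σₕ Wₕ²(1 − fₕ)sₕ²/nₕ with Wₕ = Nₕ/N, N = 45562.
County 1: Wₕ = 0.42932707; term = 0.42932707²·(1 − 0.17785389)·62990000/3479 = 2743.7386.
County 2: Wₕ = 0.29188798; term = 0.29188798²·(1 − 0.14271750)·42230000/1898 = 1625.1043.
County 4: Wₕ = 0.27878495; term = 0.27878495²·(1 − 0.24177295)·119100000/3071 = 2285.4403.
Sum = 6654.2832.
SE = √(6654.2832) = 81.5738.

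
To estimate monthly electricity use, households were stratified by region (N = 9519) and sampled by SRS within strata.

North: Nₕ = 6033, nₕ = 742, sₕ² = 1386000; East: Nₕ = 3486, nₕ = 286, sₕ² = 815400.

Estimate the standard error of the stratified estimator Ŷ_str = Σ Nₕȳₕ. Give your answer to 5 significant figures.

Var(Ŷ_str) = Σₕ Nₕ²(1 − fₕ)sₕ²/nₕ.
North: 6033²·(1 − 742/6033)·1386000/742 = 5.9625277 × 10^10.
East: 3486²·(1 − 286/3486)·815400/286 = 3.1804021 × 10^10.
Sum = 9.1429298 × 10^10.
SE = √(9.1429298 × 10^10) = 302370.

302370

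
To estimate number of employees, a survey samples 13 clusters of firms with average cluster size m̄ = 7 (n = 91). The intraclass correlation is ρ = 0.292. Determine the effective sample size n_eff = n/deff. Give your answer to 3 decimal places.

33.067

deff = 1 + (7 − 1)·0.292 = 1 + 1.752 = 2.752.
n_eff = 91 / 2.752 = 33.067.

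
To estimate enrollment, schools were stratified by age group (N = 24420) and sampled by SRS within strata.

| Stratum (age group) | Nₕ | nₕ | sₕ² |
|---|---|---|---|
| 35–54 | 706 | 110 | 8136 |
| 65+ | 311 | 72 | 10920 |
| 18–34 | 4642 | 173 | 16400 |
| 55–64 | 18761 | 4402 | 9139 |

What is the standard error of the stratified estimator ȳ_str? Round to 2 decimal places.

Var(ȳ_str) = Σₕ Wₕ²(1 − fₕ)sₕ²/nₕ with Wₕ = Nₕ/N, N = 24420.
35–54: Wₕ = 0.02891073; term = 0.02891073²·(1 − 0.15580737)·8136/110 = 0.05218887.
65+: Wₕ = 0.01273546; term = 0.01273546²·(1 − 0.23151125)·10920/72 = 0.018904148.
18–34: Wₕ = 0.19009009; term = 0.19009009²·(1 − 0.03726842)·16400/173 = 3.2977818.
55–64: Wₕ = 0.76826372; term = 0.76826372²·(1 − 0.23463568)·9139/4402 = 0.93785889.
Sum = 4.3067337.
SE = √(4.3067337) = 2.08.

2.08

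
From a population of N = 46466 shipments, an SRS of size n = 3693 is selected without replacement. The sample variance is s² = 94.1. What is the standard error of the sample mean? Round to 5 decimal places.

Under SRS without replacement, Var(ȳ) = (1 − f)·s²/n with f = n/N = 3693/46466 = 0.07947747.
Var(ȳ) = (1 − 0.07947747)·94.1/3693 = 0.92052253·0.025480639 = 0.023455502.
SE(ȳ) = √(0.023455502) = 0.15315.

0.15315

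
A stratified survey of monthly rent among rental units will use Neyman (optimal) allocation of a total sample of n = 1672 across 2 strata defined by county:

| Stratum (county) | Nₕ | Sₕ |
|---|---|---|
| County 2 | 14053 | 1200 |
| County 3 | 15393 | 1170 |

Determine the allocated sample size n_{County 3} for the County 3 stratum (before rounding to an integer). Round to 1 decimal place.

Neyman allocation: nₕ = n·NₕSₕ / Σⱼ NⱼSⱼ.
Σ NⱼSⱼ = 14053·1200 + 15393·1170 = 3.487341 × 10^7.
n_{County 3} = 1672·15393·1170 / (3.487341 × 10^7) = 863.5.

863.5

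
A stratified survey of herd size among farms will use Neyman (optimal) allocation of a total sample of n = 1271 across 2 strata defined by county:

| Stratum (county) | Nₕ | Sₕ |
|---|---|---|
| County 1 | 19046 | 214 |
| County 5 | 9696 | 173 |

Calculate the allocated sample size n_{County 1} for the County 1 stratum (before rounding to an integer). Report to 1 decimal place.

Neyman allocation: nₕ = n·NₕSₕ / Σⱼ NⱼSⱼ.
Σ NⱼSⱼ = 19046·214 + 9696·173 = 5.753252 × 10^6.
n_{County 1} = 1271·19046·214 / (5.753252 × 10^6) = 900.4.

900.4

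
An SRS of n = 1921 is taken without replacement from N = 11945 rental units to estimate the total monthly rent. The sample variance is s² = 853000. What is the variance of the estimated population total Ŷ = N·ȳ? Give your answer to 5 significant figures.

5.3168 × 10^10

Var(Ŷ) = N²·Var(ȳ) = N²·(1 − n/N)·s²/n.
f = 1921/11945 = 0.16082043; Var(ȳ) = 0.83917957·853000/1921 = 372.62893.
Var(Ŷ) = 11945² · 372.62893 = 5.3167823 × 10^10.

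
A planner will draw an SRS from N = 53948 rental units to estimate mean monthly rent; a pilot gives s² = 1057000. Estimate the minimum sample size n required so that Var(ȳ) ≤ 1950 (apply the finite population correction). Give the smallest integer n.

Without fpc, n₀ = s²/D = 1057000/1950 = 542.0513.
With fpc, (1 − n/N)·s²/n ≤ D requires n ≥ n₀/(1 + n₀/N) = 542.0513/(1 + 542.0513/53948) = 536.6591.
Rounding up, n = 537.

537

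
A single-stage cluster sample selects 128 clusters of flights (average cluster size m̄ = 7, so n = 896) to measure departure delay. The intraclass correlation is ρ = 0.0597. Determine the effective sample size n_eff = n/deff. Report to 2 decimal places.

deff = 1 + (7 − 1)·0.0597 = 1 + 0.3582 = 1.3582.
n_eff = 896 / 1.3582 = 659.70.

659.70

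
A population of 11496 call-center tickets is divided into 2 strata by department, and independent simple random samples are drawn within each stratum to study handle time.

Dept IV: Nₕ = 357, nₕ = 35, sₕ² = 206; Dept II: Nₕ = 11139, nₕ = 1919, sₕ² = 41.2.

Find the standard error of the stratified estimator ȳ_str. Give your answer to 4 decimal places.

0.1477

Var(ȳ_str) = Σₕ Wₕ²(1 − fₕ)sₕ²/nₕ with Wₕ = Nₕ/N, N = 11496.
Dept IV: Wₕ = 0.03105428; term = 0.03105428²·(1 − 0.09803922)·206/35 = 0.005119526.
Dept II: Wₕ = 0.96894572; term = 0.96894572²·(1 − 0.17227758)·41.2/1919 = 0.016684218.
Sum = 0.021803744.
SE = √(0.021803744) = 0.1477.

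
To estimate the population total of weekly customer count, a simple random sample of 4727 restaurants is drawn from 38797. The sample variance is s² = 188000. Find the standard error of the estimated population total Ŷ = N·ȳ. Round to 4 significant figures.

229300

Var(Ŷ) = N²·Var(ȳ) = N²·(1 − n/N)·s²/n.
f = 4727/38797 = 0.12183932; Var(ȳ) = 0.87816068·188000/4727 = 34.92579.
Var(Ŷ) = 38797² · 34.92579 = 5.2570551 × 10^10.
SE(Ŷ) = √(5.2570551 × 10^10) = 229300.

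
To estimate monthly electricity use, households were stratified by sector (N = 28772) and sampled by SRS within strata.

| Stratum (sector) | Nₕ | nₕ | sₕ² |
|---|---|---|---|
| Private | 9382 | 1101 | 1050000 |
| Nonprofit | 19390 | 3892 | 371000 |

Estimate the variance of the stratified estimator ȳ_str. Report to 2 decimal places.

124.11

Var(ȳ_str) = Σₕ Wₕ²(1 − fₕ)sₕ²/nₕ with Wₕ = Nₕ/N, N = 28772.
Private: Wₕ = 0.32608091; term = 0.32608091²·(1 − 0.11735238)·1050000/1101 = 89.503515.
Nonprofit: Wₕ = 0.67391909; term = 0.67391909²·(1 − 0.20072202)·371000/3892 = 34.603055.
Sum = 124.10657.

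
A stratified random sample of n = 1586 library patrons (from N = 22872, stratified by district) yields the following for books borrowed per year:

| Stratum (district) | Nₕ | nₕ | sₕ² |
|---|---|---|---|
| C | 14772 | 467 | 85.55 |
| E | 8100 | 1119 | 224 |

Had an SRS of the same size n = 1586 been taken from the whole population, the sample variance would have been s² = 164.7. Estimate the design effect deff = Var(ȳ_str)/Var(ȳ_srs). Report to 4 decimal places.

Var(ȳ_str) = Σ Wₕ²(1−fₕ)sₕ²/nₕ with Wₕ = Nₕ/22872:
  C: (14772/22872)²·(1−467/14772)·85.55/467 = 0.073998346
  E: (8100/22872)²·(1−1119/8100)·224/1119 = 0.02163776
  → Var(ȳ_str) = 0.095636106.
Var(ȳ_srs) = (1 − 1586/22872)·164.7/1586 = 0.096645209.
deff = 0.095636106 / 0.096645209 = 0.9896.

0.9896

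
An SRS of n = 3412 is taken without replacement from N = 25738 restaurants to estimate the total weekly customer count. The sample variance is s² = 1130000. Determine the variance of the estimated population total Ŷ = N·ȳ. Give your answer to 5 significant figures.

Var(Ŷ) = N²·Var(ȳ) = N²·(1 − n/N)·s²/n.
f = 3412/25738 = 0.13256663; Var(ȳ) = 0.86743337·1130000/3412 = 287.2801.
Var(Ŷ) = 25738² · 287.2801 = 1.9030716 × 10^11.

1.9031 × 10^11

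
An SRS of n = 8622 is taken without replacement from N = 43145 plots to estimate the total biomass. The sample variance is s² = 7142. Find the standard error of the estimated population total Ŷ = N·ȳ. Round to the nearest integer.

Var(Ŷ) = N²·Var(ȳ) = N²·(1 − n/N)·s²/n.
f = 8622/43145 = 0.19983776; Var(ȳ) = 0.80016224·7142/8622 = 0.66281127.
Var(Ŷ) = 43145² · 0.66281127 = 1.2338172 × 10^9.
SE(Ŷ) = √(1.2338172 × 10^9) = 35126.

35126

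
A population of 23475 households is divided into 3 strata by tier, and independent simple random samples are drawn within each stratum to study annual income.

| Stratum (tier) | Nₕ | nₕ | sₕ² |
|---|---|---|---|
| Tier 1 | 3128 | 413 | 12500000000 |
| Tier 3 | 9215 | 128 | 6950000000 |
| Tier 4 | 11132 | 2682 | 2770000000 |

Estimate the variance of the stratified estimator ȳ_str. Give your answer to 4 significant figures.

8.893 × 10^6

Var(ȳ_str) = Σₕ Wₕ²(1 − fₕ)sₕ²/nₕ with Wₕ = Nₕ/N, N = 23475.
Tier 1: Wₕ = 0.13324814; term = 0.13324814²·(1 − 0.13203325)·12500000000/413 = 466428.78.
Tier 3: Wₕ = 0.39254526; term = 0.39254526²·(1 − 0.01389040)·6950000000/128 = 8.2504854 × 10^6.
Tier 4: Wₕ = 0.47420660; term = 0.47420660²·(1 − 0.24092706)·2770000000/2682 = 176294.88.
Sum = 8.8932091 × 10^6.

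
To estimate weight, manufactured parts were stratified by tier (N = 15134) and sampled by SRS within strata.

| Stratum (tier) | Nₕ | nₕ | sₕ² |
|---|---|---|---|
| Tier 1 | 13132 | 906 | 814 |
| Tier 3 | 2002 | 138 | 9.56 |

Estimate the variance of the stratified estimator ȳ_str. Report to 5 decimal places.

Var(ȳ_str) = Σₕ Wₕ²(1 − fₕ)sₕ²/nₕ with Wₕ = Nₕ/N, N = 15134.
Tier 1: Wₕ = 0.86771508; term = 0.86771508²·(1 − 0.06899178)·814/906 = 0.62980197.
Tier 3: Wₕ = 0.13228492; term = 0.13228492²·(1 − 0.06893107)·9.56/138 = 0.0011287073.
Sum = 0.63093068.

0.63093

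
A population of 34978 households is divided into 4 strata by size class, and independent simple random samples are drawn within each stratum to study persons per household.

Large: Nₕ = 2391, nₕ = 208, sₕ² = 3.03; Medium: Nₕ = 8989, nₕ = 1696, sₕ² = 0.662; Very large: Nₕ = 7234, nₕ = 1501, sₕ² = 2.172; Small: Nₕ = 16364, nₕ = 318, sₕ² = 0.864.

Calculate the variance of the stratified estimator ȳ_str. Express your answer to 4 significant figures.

7.152 × 10^-4

Var(ȳ_str) = Σₕ Wₕ²(1 − fₕ)sₕ²/nₕ with Wₕ = Nₕ/N, N = 34978.
Large: Wₕ = 0.06835725; term = 0.06835725²·(1 − 0.08699289)·3.03/208 = 6.2147356 × 10^-5.
Medium: Wₕ = 0.25699011; term = 0.25699011²·(1 − 0.18867505)·0.662/1696 = 2.0915092 × 10^-5.
Very large: Wₕ = 0.20681571; term = 0.20681571²·(1 − 0.20749240)·2.172/1501 = 4.9051199 × 10^-5.
Small: Wₕ = 0.46783693; term = 0.46783693²·(1 − 0.01943290)·0.864/318 = 5.8311328 × 10^-4.
Sum = 7.1522693 × 10^-4.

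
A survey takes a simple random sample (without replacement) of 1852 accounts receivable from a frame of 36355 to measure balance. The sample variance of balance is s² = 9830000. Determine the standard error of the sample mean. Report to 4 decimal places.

70.9745

Under SRS without replacement, Var(ȳ) = (1 − f)·s²/n with f = n/N = 1852/36355 = 0.05094210.
Var(ȳ) = (1 − 0.05094210)·9830000/1852 = 0.94905790·5307.7754 = 5037.3862.
SE(ȳ) = √(5037.3862) = 70.9745.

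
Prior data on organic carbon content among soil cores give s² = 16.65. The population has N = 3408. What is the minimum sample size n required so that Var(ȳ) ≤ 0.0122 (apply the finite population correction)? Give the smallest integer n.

Without fpc, n₀ = s²/D = 16.65/0.0122 = 1364.7541.
With fpc, (1 − n/N)·s²/n ≤ D requires n ≥ n₀/(1 + n₀/N) = 1364.7541/(1 + 1364.7541/3408) = 974.5069.
Rounding up, n = 975.

975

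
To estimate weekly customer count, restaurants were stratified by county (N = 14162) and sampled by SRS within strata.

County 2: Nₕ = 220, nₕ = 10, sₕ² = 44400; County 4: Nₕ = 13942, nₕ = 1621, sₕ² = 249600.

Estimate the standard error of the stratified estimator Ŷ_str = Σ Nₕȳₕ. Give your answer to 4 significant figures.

Var(Ŷ_str) = Σₕ Nₕ²(1 − fₕ)sₕ²/nₕ.
County 2: 220²·(1 − 10/220)·44400/10 = 2.05128 × 10^8.
County 4: 13942²·(1 − 1621/13942)·249600/1621 = 2.6450422 × 10^10.
Sum = 2.665555 × 10^10.
SE = √(2.665555 × 10^10) = 163300.

163300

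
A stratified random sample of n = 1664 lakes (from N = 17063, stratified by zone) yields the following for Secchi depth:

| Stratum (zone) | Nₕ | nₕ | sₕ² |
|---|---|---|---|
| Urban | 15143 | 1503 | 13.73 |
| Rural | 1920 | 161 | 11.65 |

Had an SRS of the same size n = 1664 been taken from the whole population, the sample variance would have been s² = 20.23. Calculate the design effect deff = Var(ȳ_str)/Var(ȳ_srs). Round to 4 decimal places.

Var(ȳ_str) = Σ Wₕ²(1−fₕ)sₕ²/nₕ with Wₕ = Nₕ/17063:
  Urban: (15143/17063)²·(1−1503/15143)·13.73/1503 = 0.0064807768
  Rural: (1920/17063)²·(1−161/1920)·11.65/161 = 8.3937559 × 10^-4
  → Var(ȳ_str) = 0.0073201524.
Var(ȳ_srs) = (1 − 1664/17063)·20.23/1664 = 0.010971846.
deff = 0.0073201524 / 0.010971846 = 0.6672.

0.6672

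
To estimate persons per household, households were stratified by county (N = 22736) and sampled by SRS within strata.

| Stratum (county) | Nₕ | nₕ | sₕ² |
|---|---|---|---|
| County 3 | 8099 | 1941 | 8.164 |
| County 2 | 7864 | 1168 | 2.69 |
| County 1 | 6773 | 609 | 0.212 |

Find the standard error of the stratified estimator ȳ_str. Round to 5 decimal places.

Var(ȳ_str) = Σₕ Wₕ²(1 − fₕ)sₕ²/nₕ with Wₕ = Nₕ/N, N = 22736.
County 3: Wₕ = 0.35621921; term = 0.35621921²·(1 − 0.23965922)·8.164/1941 = 4.0580783 × 10^-4.
County 2: Wₕ = 0.34588318; term = 0.34588318²·(1 − 0.14852492)·2.69/1168 = 2.3460662 × 10^-4.
County 1: Wₕ = 0.29789761; term = 0.29789761²·(1 − 0.08991584)·0.212/609 = 2.8114745 × 10^-5.
Sum = 6.685292 × 10^-4.
SE = √(6.685292 × 10^-4) = 0.02586.

0.02586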